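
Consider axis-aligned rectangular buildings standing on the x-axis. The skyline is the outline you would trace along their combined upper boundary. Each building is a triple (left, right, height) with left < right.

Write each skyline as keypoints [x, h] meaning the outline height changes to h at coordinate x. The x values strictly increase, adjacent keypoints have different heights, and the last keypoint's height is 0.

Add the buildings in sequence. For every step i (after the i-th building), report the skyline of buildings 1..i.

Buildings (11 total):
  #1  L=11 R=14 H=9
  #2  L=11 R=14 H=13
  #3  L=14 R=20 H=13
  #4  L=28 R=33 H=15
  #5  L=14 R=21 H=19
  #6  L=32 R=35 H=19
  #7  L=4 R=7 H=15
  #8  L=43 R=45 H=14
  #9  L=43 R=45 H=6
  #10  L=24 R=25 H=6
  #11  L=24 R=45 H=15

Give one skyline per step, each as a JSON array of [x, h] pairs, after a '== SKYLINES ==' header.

== SKYLINES ==
[[11,9],[14,0]]
[[11,13],[14,0]]
[[11,13],[20,0]]
[[11,13],[20,0],[28,15],[33,0]]
[[11,13],[14,19],[21,0],[28,15],[33,0]]
[[11,13],[14,19],[21,0],[28,15],[32,19],[35,0]]
[[4,15],[7,0],[11,13],[14,19],[21,0],[28,15],[32,19],[35,0]]
[[4,15],[7,0],[11,13],[14,19],[21,0],[28,15],[32,19],[35,0],[43,14],[45,0]]
[[4,15],[7,0],[11,13],[14,19],[21,0],[28,15],[32,19],[35,0],[43,14],[45,0]]
[[4,15],[7,0],[11,13],[14,19],[21,0],[24,6],[25,0],[28,15],[32,19],[35,0],[43,14],[45,0]]
[[4,15],[7,0],[11,13],[14,19],[21,0],[24,15],[32,19],[35,15],[45,0]]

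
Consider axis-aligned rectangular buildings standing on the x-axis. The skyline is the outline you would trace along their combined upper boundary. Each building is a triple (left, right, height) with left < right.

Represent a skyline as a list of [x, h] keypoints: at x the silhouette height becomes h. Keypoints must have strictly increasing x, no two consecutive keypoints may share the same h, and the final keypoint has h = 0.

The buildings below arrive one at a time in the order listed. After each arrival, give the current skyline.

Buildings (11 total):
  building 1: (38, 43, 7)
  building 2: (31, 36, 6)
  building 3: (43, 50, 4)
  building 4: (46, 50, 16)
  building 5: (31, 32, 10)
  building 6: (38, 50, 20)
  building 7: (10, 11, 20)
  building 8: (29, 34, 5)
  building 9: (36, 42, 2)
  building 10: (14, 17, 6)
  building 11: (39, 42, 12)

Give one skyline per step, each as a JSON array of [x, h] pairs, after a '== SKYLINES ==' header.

== SKYLINES ==
[[38,7],[43,0]]
[[31,6],[36,0],[38,7],[43,0]]
[[31,6],[36,0],[38,7],[43,4],[50,0]]
[[31,6],[36,0],[38,7],[43,4],[46,16],[50,0]]
[[31,10],[32,6],[36,0],[38,7],[43,4],[46,16],[50,0]]
[[31,10],[32,6],[36,0],[38,20],[50,0]]
[[10,20],[11,0],[31,10],[32,6],[36,0],[38,20],[50,0]]
[[10,20],[11,0],[29,5],[31,10],[32,6],[36,0],[38,20],[50,0]]
[[10,20],[11,0],[29,5],[31,10],[32,6],[36,2],[38,20],[50,0]]
[[10,20],[11,0],[14,6],[17,0],[29,5],[31,10],[32,6],[36,2],[38,20],[50,0]]
[[10,20],[11,0],[14,6],[17,0],[29,5],[31,10],[32,6],[36,2],[38,20],[50,0]]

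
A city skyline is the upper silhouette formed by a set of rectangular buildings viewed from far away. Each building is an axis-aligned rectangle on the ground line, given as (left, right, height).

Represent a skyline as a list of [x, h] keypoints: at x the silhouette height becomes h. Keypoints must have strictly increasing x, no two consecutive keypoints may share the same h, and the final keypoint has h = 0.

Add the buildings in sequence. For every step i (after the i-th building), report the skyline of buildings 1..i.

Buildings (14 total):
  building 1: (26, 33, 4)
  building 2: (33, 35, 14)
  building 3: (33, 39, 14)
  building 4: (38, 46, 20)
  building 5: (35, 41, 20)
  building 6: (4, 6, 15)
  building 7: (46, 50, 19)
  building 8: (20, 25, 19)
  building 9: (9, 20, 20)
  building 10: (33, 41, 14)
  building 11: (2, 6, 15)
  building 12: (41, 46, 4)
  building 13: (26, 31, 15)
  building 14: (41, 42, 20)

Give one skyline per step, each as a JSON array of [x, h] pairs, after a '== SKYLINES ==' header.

== SKYLINES ==
[[26,4],[33,0]]
[[26,4],[33,14],[35,0]]
[[26,4],[33,14],[39,0]]
[[26,4],[33,14],[38,20],[46,0]]
[[26,4],[33,14],[35,20],[46,0]]
[[4,15],[6,0],[26,4],[33,14],[35,20],[46,0]]
[[4,15],[6,0],[26,4],[33,14],[35,20],[46,19],[50,0]]
[[4,15],[6,0],[20,19],[25,0],[26,4],[33,14],[35,20],[46,19],[50,0]]
[[4,15],[6,0],[9,20],[20,19],[25,0],[26,4],[33,14],[35,20],[46,19],[50,0]]
[[4,15],[6,0],[9,20],[20,19],[25,0],[26,4],[33,14],[35,20],[46,19],[50,0]]
[[2,15],[6,0],[9,20],[20,19],[25,0],[26,4],[33,14],[35,20],[46,19],[50,0]]
[[2,15],[6,0],[9,20],[20,19],[25,0],[26,4],[33,14],[35,20],[46,19],[50,0]]
[[2,15],[6,0],[9,20],[20,19],[25,0],[26,15],[31,4],[33,14],[35,20],[46,19],[50,0]]
[[2,15],[6,0],[9,20],[20,19],[25,0],[26,15],[31,4],[33,14],[35,20],[46,19],[50,0]]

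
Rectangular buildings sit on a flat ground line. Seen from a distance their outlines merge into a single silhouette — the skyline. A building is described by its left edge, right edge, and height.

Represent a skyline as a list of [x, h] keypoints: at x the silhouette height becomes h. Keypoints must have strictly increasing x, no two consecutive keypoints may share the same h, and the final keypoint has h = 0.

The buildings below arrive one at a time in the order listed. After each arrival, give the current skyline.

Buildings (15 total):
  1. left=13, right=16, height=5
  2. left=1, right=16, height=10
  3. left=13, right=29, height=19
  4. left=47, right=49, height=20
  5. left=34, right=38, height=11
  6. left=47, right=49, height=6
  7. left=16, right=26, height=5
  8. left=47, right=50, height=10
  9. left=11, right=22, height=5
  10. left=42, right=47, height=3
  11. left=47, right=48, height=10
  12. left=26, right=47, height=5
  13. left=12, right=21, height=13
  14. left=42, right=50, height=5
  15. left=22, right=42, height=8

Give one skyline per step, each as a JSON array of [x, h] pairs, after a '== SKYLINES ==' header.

== SKYLINES ==
[[13,5],[16,0]]
[[1,10],[16,0]]
[[1,10],[13,19],[29,0]]
[[1,10],[13,19],[29,0],[47,20],[49,0]]
[[1,10],[13,19],[29,0],[34,11],[38,0],[47,20],[49,0]]
[[1,10],[13,19],[29,0],[34,11],[38,0],[47,20],[49,0]]
[[1,10],[13,19],[29,0],[34,11],[38,0],[47,20],[49,0]]
[[1,10],[13,19],[29,0],[34,11],[38,0],[47,20],[49,10],[50,0]]
[[1,10],[13,19],[29,0],[34,11],[38,0],[47,20],[49,10],[50,0]]
[[1,10],[13,19],[29,0],[34,11],[38,0],[42,3],[47,20],[49,10],[50,0]]
[[1,10],[13,19],[29,0],[34,11],[38,0],[42,3],[47,20],[49,10],[50,0]]
[[1,10],[13,19],[29,5],[34,11],[38,5],[47,20],[49,10],[50,0]]
[[1,10],[12,13],[13,19],[29,5],[34,11],[38,5],[47,20],[49,10],[50,0]]
[[1,10],[12,13],[13,19],[29,5],[34,11],[38,5],[47,20],[49,10],[50,0]]
[[1,10],[12,13],[13,19],[29,8],[34,11],[38,8],[42,5],[47,20],[49,10],[50,0]]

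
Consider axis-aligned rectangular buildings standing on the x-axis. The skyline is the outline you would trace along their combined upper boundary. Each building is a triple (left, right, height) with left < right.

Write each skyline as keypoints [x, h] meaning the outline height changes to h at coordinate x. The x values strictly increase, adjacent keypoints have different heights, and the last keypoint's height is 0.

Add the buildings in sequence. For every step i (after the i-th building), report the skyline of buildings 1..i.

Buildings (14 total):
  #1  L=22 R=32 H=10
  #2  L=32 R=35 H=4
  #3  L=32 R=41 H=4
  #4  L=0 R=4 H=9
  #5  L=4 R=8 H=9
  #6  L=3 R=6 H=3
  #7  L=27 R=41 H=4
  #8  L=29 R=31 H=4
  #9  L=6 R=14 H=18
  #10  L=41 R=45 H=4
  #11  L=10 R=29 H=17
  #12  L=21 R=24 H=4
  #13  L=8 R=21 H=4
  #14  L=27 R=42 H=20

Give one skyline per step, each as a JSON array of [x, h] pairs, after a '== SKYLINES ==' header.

== SKYLINES ==
[[22,10],[32,0]]
[[22,10],[32,4],[35,0]]
[[22,10],[32,4],[41,0]]
[[0,9],[4,0],[22,10],[32,4],[41,0]]
[[0,9],[8,0],[22,10],[32,4],[41,0]]
[[0,9],[8,0],[22,10],[32,4],[41,0]]
[[0,9],[8,0],[22,10],[32,4],[41,0]]
[[0,9],[8,0],[22,10],[32,4],[41,0]]
[[0,9],[6,18],[14,0],[22,10],[32,4],[41,0]]
[[0,9],[6,18],[14,0],[22,10],[32,4],[45,0]]
[[0,9],[6,18],[14,17],[29,10],[32,4],[45,0]]
[[0,9],[6,18],[14,17],[29,10],[32,4],[45,0]]
[[0,9],[6,18],[14,17],[29,10],[32,4],[45,0]]
[[0,9],[6,18],[14,17],[27,20],[42,4],[45,0]]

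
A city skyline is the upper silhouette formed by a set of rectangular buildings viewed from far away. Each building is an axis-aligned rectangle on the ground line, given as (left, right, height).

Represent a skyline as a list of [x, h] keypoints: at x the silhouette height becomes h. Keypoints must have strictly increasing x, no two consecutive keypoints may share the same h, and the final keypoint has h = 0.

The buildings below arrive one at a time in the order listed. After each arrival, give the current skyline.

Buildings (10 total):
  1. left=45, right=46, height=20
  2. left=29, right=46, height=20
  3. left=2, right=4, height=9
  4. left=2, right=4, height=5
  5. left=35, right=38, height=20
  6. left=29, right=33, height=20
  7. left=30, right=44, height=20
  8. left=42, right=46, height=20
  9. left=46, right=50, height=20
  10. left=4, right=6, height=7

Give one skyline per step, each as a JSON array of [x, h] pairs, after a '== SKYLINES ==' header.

== SKYLINES ==
[[45,20],[46,0]]
[[29,20],[46,0]]
[[2,9],[4,0],[29,20],[46,0]]
[[2,9],[4,0],[29,20],[46,0]]
[[2,9],[4,0],[29,20],[46,0]]
[[2,9],[4,0],[29,20],[46,0]]
[[2,9],[4,0],[29,20],[46,0]]
[[2,9],[4,0],[29,20],[46,0]]
[[2,9],[4,0],[29,20],[50,0]]
[[2,9],[4,7],[6,0],[29,20],[50,0]]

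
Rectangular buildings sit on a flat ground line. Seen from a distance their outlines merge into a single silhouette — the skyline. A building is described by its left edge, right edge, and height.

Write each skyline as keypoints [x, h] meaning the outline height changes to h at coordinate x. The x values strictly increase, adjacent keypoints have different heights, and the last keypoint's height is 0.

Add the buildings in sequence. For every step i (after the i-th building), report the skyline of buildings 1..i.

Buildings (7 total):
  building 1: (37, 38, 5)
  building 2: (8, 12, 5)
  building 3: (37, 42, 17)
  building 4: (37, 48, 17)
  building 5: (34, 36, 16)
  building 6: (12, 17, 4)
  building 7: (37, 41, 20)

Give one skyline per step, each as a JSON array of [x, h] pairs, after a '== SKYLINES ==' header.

== SKYLINES ==
[[37,5],[38,0]]
[[8,5],[12,0],[37,5],[38,0]]
[[8,5],[12,0],[37,17],[42,0]]
[[8,5],[12,0],[37,17],[48,0]]
[[8,5],[12,0],[34,16],[36,0],[37,17],[48,0]]
[[8,5],[12,4],[17,0],[34,16],[36,0],[37,17],[48,0]]
[[8,5],[12,4],[17,0],[34,16],[36,0],[37,20],[41,17],[48,0]]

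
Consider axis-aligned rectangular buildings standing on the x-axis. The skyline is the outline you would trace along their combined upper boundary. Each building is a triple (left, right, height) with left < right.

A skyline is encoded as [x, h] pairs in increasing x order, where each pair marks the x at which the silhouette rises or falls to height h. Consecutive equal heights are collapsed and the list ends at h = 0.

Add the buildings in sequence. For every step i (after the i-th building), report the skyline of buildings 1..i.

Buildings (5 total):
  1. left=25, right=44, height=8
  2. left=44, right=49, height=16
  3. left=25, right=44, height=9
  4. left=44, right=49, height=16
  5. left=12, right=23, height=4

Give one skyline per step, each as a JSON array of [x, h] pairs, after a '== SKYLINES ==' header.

== SKYLINES ==
[[25,8],[44,0]]
[[25,8],[44,16],[49,0]]
[[25,9],[44,16],[49,0]]
[[25,9],[44,16],[49,0]]
[[12,4],[23,0],[25,9],[44,16],[49,0]]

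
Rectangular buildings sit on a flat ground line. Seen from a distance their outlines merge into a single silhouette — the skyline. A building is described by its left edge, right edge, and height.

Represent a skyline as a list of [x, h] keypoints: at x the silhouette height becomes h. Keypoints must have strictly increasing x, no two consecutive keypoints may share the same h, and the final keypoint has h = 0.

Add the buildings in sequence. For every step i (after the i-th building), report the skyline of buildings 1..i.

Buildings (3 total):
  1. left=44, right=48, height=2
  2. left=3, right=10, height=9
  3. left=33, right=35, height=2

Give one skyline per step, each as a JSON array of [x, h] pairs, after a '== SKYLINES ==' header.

== SKYLINES ==
[[44,2],[48,0]]
[[3,9],[10,0],[44,2],[48,0]]
[[3,9],[10,0],[33,2],[35,0],[44,2],[48,0]]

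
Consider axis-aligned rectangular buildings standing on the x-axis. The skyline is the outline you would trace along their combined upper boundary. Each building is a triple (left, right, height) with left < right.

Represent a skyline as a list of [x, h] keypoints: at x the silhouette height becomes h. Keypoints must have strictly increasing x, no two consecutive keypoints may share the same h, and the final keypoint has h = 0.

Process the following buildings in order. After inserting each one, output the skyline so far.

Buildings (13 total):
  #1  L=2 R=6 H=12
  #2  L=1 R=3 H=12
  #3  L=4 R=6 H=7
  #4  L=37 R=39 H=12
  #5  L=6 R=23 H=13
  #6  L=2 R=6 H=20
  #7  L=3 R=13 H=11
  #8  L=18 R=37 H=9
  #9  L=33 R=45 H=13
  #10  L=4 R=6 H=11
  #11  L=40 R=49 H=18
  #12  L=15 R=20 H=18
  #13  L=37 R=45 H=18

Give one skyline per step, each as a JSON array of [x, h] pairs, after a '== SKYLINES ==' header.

== SKYLINES ==
[[2,12],[6,0]]
[[1,12],[6,0]]
[[1,12],[6,0]]
[[1,12],[6,0],[37,12],[39,0]]
[[1,12],[6,13],[23,0],[37,12],[39,0]]
[[1,12],[2,20],[6,13],[23,0],[37,12],[39,0]]
[[1,12],[2,20],[6,13],[23,0],[37,12],[39,0]]
[[1,12],[2,20],[6,13],[23,9],[37,12],[39,0]]
[[1,12],[2,20],[6,13],[23,9],[33,13],[45,0]]
[[1,12],[2,20],[6,13],[23,9],[33,13],[45,0]]
[[1,12],[2,20],[6,13],[23,9],[33,13],[40,18],[49,0]]
[[1,12],[2,20],[6,13],[15,18],[20,13],[23,9],[33,13],[40,18],[49,0]]
[[1,12],[2,20],[6,13],[15,18],[20,13],[23,9],[33,13],[37,18],[49,0]]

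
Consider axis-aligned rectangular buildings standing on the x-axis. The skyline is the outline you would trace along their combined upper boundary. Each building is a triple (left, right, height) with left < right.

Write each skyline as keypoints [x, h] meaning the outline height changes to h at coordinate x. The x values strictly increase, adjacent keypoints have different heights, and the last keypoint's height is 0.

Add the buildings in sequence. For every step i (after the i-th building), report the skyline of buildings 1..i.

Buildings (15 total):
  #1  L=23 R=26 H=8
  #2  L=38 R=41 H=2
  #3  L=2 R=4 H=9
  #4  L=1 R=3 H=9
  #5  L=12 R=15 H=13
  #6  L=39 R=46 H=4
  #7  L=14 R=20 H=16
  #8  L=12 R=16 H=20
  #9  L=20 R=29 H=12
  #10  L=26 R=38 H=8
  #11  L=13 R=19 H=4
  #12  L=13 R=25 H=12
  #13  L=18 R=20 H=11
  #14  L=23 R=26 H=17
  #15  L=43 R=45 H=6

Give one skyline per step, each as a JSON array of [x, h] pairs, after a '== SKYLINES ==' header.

== SKYLINES ==
[[23,8],[26,0]]
[[23,8],[26,0],[38,2],[41,0]]
[[2,9],[4,0],[23,8],[26,0],[38,2],[41,0]]
[[1,9],[4,0],[23,8],[26,0],[38,2],[41,0]]
[[1,9],[4,0],[12,13],[15,0],[23,8],[26,0],[38,2],[41,0]]
[[1,9],[4,0],[12,13],[15,0],[23,8],[26,0],[38,2],[39,4],[46,0]]
[[1,9],[4,0],[12,13],[14,16],[20,0],[23,8],[26,0],[38,2],[39,4],[46,0]]
[[1,9],[4,0],[12,20],[16,16],[20,0],[23,8],[26,0],[38,2],[39,4],[46,0]]
[[1,9],[4,0],[12,20],[16,16],[20,12],[29,0],[38,2],[39,4],[46,0]]
[[1,9],[4,0],[12,20],[16,16],[20,12],[29,8],[38,2],[39,4],[46,0]]
[[1,9],[4,0],[12,20],[16,16],[20,12],[29,8],[38,2],[39,4],[46,0]]
[[1,9],[4,0],[12,20],[16,16],[20,12],[29,8],[38,2],[39,4],[46,0]]
[[1,9],[4,0],[12,20],[16,16],[20,12],[29,8],[38,2],[39,4],[46,0]]
[[1,9],[4,0],[12,20],[16,16],[20,12],[23,17],[26,12],[29,8],[38,2],[39,4],[46,0]]
[[1,9],[4,0],[12,20],[16,16],[20,12],[23,17],[26,12],[29,8],[38,2],[39,4],[43,6],[45,4],[46,0]]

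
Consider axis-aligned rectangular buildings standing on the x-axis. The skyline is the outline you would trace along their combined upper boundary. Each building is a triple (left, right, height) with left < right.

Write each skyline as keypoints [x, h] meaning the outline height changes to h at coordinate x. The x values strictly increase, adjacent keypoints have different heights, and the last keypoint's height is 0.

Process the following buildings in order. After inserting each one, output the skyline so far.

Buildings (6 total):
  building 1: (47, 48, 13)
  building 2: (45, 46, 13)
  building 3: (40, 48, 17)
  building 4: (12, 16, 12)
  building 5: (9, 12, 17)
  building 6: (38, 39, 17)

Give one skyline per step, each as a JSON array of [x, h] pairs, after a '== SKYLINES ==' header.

== SKYLINES ==
[[47,13],[48,0]]
[[45,13],[46,0],[47,13],[48,0]]
[[40,17],[48,0]]
[[12,12],[16,0],[40,17],[48,0]]
[[9,17],[12,12],[16,0],[40,17],[48,0]]
[[9,17],[12,12],[16,0],[38,17],[39,0],[40,17],[48,0]]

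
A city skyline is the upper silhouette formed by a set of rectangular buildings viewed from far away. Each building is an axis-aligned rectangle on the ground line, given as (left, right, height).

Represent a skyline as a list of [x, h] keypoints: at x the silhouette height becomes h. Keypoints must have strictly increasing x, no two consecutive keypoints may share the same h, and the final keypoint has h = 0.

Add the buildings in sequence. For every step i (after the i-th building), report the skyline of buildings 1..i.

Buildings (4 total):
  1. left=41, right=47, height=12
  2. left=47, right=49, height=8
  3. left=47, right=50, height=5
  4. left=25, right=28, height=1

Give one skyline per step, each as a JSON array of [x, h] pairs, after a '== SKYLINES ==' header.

== SKYLINES ==
[[41,12],[47,0]]
[[41,12],[47,8],[49,0]]
[[41,12],[47,8],[49,5],[50,0]]
[[25,1],[28,0],[41,12],[47,8],[49,5],[50,0]]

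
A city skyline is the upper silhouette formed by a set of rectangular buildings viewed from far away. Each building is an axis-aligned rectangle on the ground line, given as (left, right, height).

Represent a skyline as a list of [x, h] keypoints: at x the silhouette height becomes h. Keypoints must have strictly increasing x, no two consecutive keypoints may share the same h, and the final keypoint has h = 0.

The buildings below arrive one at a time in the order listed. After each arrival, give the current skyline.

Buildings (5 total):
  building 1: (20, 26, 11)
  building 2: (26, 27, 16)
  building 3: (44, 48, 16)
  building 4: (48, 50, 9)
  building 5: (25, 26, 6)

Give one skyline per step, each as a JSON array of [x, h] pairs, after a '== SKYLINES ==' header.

== SKYLINES ==
[[20,11],[26,0]]
[[20,11],[26,16],[27,0]]
[[20,11],[26,16],[27,0],[44,16],[48,0]]
[[20,11],[26,16],[27,0],[44,16],[48,9],[50,0]]
[[20,11],[26,16],[27,0],[44,16],[48,9],[50,0]]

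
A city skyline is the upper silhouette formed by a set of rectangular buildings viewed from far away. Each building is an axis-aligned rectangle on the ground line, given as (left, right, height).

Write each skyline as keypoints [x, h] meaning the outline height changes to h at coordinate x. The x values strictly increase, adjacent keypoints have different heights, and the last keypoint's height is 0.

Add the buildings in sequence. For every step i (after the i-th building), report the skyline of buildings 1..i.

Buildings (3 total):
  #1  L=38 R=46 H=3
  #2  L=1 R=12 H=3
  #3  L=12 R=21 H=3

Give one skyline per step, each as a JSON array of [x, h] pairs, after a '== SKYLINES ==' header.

== SKYLINES ==
[[38,3],[46,0]]
[[1,3],[12,0],[38,3],[46,0]]
[[1,3],[21,0],[38,3],[46,0]]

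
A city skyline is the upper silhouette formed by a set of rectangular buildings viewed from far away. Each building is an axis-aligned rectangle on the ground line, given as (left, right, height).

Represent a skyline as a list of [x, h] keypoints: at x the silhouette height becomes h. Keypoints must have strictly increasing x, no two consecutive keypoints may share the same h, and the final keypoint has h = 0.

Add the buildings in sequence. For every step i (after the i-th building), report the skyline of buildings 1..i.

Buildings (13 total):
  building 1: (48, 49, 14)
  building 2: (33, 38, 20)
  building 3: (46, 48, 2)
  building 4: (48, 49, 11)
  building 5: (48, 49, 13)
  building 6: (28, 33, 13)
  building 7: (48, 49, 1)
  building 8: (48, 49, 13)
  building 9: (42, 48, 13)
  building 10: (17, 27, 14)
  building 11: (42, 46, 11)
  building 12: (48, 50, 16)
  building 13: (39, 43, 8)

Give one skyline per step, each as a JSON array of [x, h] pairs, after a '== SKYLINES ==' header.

== SKYLINES ==
[[48,14],[49,0]]
[[33,20],[38,0],[48,14],[49,0]]
[[33,20],[38,0],[46,2],[48,14],[49,0]]
[[33,20],[38,0],[46,2],[48,14],[49,0]]
[[33,20],[38,0],[46,2],[48,14],[49,0]]
[[28,13],[33,20],[38,0],[46,2],[48,14],[49,0]]
[[28,13],[33,20],[38,0],[46,2],[48,14],[49,0]]
[[28,13],[33,20],[38,0],[46,2],[48,14],[49,0]]
[[28,13],[33,20],[38,0],[42,13],[48,14],[49,0]]
[[17,14],[27,0],[28,13],[33,20],[38,0],[42,13],[48,14],[49,0]]
[[17,14],[27,0],[28,13],[33,20],[38,0],[42,13],[48,14],[49,0]]
[[17,14],[27,0],[28,13],[33,20],[38,0],[42,13],[48,16],[50,0]]
[[17,14],[27,0],[28,13],[33,20],[38,0],[39,8],[42,13],[48,16],[50,0]]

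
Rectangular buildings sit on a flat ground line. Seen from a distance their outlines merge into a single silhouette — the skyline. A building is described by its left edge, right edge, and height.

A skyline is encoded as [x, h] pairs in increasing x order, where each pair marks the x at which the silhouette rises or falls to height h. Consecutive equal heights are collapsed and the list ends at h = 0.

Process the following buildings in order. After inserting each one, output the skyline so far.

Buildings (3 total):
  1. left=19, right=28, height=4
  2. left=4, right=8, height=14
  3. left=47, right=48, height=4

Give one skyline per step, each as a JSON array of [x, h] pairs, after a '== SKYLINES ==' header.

== SKYLINES ==
[[19,4],[28,0]]
[[4,14],[8,0],[19,4],[28,0]]
[[4,14],[8,0],[19,4],[28,0],[47,4],[48,0]]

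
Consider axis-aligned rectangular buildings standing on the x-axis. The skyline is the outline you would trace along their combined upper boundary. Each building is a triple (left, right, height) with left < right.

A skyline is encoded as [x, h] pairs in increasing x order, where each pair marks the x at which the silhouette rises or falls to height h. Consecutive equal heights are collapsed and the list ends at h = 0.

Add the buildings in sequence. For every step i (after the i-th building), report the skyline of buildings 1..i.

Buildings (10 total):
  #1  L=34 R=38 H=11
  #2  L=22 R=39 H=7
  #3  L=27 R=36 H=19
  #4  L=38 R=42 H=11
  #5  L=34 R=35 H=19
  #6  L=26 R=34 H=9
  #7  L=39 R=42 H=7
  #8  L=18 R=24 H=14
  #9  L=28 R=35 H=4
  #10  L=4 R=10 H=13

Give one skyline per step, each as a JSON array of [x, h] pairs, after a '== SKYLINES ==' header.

== SKYLINES ==
[[34,11],[38,0]]
[[22,7],[34,11],[38,7],[39,0]]
[[22,7],[27,19],[36,11],[38,7],[39,0]]
[[22,7],[27,19],[36,11],[42,0]]
[[22,7],[27,19],[36,11],[42,0]]
[[22,7],[26,9],[27,19],[36,11],[42,0]]
[[22,7],[26,9],[27,19],[36,11],[42,0]]
[[18,14],[24,7],[26,9],[27,19],[36,11],[42,0]]
[[18,14],[24,7],[26,9],[27,19],[36,11],[42,0]]
[[4,13],[10,0],[18,14],[24,7],[26,9],[27,19],[36,11],[42,0]]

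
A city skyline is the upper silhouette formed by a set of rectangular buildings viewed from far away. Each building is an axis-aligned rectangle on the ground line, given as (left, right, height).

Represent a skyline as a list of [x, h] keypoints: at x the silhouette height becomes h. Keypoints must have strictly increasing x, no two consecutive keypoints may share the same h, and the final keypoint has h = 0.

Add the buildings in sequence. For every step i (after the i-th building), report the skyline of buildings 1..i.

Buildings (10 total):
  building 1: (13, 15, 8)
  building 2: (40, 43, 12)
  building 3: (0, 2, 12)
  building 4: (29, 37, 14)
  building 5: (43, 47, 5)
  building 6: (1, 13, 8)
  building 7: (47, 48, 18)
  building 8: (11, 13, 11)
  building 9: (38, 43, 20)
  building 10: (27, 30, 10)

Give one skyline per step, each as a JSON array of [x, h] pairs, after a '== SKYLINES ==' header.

== SKYLINES ==
[[13,8],[15,0]]
[[13,8],[15,0],[40,12],[43,0]]
[[0,12],[2,0],[13,8],[15,0],[40,12],[43,0]]
[[0,12],[2,0],[13,8],[15,0],[29,14],[37,0],[40,12],[43,0]]
[[0,12],[2,0],[13,8],[15,0],[29,14],[37,0],[40,12],[43,5],[47,0]]
[[0,12],[2,8],[15,0],[29,14],[37,0],[40,12],[43,5],[47,0]]
[[0,12],[2,8],[15,0],[29,14],[37,0],[40,12],[43,5],[47,18],[48,0]]
[[0,12],[2,8],[11,11],[13,8],[15,0],[29,14],[37,0],[40,12],[43,5],[47,18],[48,0]]
[[0,12],[2,8],[11,11],[13,8],[15,0],[29,14],[37,0],[38,20],[43,5],[47,18],[48,0]]
[[0,12],[2,8],[11,11],[13,8],[15,0],[27,10],[29,14],[37,0],[38,20],[43,5],[47,18],[48,0]]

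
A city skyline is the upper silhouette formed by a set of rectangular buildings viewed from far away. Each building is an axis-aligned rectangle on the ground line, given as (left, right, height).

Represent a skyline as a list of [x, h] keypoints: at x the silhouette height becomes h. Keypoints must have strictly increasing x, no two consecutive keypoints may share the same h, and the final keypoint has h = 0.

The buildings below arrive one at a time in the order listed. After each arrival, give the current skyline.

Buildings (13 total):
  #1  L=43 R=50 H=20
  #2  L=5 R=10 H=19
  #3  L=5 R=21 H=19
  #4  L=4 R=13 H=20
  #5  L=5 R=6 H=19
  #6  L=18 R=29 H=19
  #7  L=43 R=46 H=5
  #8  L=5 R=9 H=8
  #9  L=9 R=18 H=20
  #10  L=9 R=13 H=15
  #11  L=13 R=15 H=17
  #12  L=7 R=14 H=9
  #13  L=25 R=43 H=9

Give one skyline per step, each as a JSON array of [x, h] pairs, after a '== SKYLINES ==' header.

== SKYLINES ==
[[43,20],[50,0]]
[[5,19],[10,0],[43,20],[50,0]]
[[5,19],[21,0],[43,20],[50,0]]
[[4,20],[13,19],[21,0],[43,20],[50,0]]
[[4,20],[13,19],[21,0],[43,20],[50,0]]
[[4,20],[13,19],[29,0],[43,20],[50,0]]
[[4,20],[13,19],[29,0],[43,20],[50,0]]
[[4,20],[13,19],[29,0],[43,20],[50,0]]
[[4,20],[18,19],[29,0],[43,20],[50,0]]
[[4,20],[18,19],[29,0],[43,20],[50,0]]
[[4,20],[18,19],[29,0],[43,20],[50,0]]
[[4,20],[18,19],[29,0],[43,20],[50,0]]
[[4,20],[18,19],[29,9],[43,20],[50,0]]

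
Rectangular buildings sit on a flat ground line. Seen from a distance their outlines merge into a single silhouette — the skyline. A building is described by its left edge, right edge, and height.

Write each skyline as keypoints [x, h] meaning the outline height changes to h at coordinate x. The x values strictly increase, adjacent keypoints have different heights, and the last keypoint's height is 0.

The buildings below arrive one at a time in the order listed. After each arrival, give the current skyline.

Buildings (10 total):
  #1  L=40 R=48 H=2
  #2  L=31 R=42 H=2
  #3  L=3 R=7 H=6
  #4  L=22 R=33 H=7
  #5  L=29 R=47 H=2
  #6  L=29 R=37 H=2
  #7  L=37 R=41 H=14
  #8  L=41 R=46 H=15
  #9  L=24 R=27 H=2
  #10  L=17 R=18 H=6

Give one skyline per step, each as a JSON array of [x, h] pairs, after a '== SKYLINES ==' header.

== SKYLINES ==
[[40,2],[48,0]]
[[31,2],[48,0]]
[[3,6],[7,0],[31,2],[48,0]]
[[3,6],[7,0],[22,7],[33,2],[48,0]]
[[3,6],[7,0],[22,7],[33,2],[48,0]]
[[3,6],[7,0],[22,7],[33,2],[48,0]]
[[3,6],[7,0],[22,7],[33,2],[37,14],[41,2],[48,0]]
[[3,6],[7,0],[22,7],[33,2],[37,14],[41,15],[46,2],[48,0]]
[[3,6],[7,0],[22,7],[33,2],[37,14],[41,15],[46,2],[48,0]]
[[3,6],[7,0],[17,6],[18,0],[22,7],[33,2],[37,14],[41,15],[46,2],[48,0]]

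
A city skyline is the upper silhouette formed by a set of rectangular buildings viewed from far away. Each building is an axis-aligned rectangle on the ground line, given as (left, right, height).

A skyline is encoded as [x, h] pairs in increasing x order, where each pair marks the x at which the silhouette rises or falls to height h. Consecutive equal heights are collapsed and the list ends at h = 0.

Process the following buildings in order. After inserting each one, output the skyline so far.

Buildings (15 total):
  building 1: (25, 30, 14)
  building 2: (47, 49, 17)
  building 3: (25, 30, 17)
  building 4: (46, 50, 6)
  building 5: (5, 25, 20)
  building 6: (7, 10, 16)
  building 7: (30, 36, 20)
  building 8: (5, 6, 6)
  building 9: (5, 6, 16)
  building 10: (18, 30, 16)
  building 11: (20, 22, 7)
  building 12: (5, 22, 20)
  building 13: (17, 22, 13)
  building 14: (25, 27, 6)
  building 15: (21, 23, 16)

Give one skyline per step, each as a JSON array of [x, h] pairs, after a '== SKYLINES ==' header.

== SKYLINES ==
[[25,14],[30,0]]
[[25,14],[30,0],[47,17],[49,0]]
[[25,17],[30,0],[47,17],[49,0]]
[[25,17],[30,0],[46,6],[47,17],[49,6],[50,0]]
[[5,20],[25,17],[30,0],[46,6],[47,17],[49,6],[50,0]]
[[5,20],[25,17],[30,0],[46,6],[47,17],[49,6],[50,0]]
[[5,20],[25,17],[30,20],[36,0],[46,6],[47,17],[49,6],[50,0]]
[[5,20],[25,17],[30,20],[36,0],[46,6],[47,17],[49,6],[50,0]]
[[5,20],[25,17],[30,20],[36,0],[46,6],[47,17],[49,6],[50,0]]
[[5,20],[25,17],[30,20],[36,0],[46,6],[47,17],[49,6],[50,0]]
[[5,20],[25,17],[30,20],[36,0],[46,6],[47,17],[49,6],[50,0]]
[[5,20],[25,17],[30,20],[36,0],[46,6],[47,17],[49,6],[50,0]]
[[5,20],[25,17],[30,20],[36,0],[46,6],[47,17],[49,6],[50,0]]
[[5,20],[25,17],[30,20],[36,0],[46,6],[47,17],[49,6],[50,0]]
[[5,20],[25,17],[30,20],[36,0],[46,6],[47,17],[49,6],[50,0]]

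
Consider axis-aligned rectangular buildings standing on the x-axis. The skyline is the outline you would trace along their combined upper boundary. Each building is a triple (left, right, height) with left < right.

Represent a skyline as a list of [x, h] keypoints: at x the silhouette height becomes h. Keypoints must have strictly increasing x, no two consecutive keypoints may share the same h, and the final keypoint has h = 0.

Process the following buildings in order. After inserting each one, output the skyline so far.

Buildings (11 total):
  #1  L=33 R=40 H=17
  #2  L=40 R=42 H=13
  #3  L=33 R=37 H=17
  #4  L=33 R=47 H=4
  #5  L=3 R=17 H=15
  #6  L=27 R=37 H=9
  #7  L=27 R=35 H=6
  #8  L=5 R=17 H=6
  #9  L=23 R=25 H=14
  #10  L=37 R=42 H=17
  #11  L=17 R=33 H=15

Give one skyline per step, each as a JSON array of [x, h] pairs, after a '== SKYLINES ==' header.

== SKYLINES ==
[[33,17],[40,0]]
[[33,17],[40,13],[42,0]]
[[33,17],[40,13],[42,0]]
[[33,17],[40,13],[42,4],[47,0]]
[[3,15],[17,0],[33,17],[40,13],[42,4],[47,0]]
[[3,15],[17,0],[27,9],[33,17],[40,13],[42,4],[47,0]]
[[3,15],[17,0],[27,9],[33,17],[40,13],[42,4],[47,0]]
[[3,15],[17,0],[27,9],[33,17],[40,13],[42,4],[47,0]]
[[3,15],[17,0],[23,14],[25,0],[27,9],[33,17],[40,13],[42,4],[47,0]]
[[3,15],[17,0],[23,14],[25,0],[27,9],[33,17],[42,4],[47,0]]
[[3,15],[33,17],[42,4],[47,0]]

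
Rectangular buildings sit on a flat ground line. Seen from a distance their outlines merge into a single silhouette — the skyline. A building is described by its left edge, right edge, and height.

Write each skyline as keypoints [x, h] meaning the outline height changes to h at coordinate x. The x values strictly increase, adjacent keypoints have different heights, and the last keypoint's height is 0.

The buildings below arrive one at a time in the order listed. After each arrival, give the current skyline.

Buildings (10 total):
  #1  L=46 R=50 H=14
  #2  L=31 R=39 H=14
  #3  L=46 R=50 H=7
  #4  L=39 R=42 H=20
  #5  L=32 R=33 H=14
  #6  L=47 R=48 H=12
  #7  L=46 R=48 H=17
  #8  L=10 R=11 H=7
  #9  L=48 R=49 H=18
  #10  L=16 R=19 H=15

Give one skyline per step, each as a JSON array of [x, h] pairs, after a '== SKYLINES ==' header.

== SKYLINES ==
[[46,14],[50,0]]
[[31,14],[39,0],[46,14],[50,0]]
[[31,14],[39,0],[46,14],[50,0]]
[[31,14],[39,20],[42,0],[46,14],[50,0]]
[[31,14],[39,20],[42,0],[46,14],[50,0]]
[[31,14],[39,20],[42,0],[46,14],[50,0]]
[[31,14],[39,20],[42,0],[46,17],[48,14],[50,0]]
[[10,7],[11,0],[31,14],[39,20],[42,0],[46,17],[48,14],[50,0]]
[[10,7],[11,0],[31,14],[39,20],[42,0],[46,17],[48,18],[49,14],[50,0]]
[[10,7],[11,0],[16,15],[19,0],[31,14],[39,20],[42,0],[46,17],[48,18],[49,14],[50,0]]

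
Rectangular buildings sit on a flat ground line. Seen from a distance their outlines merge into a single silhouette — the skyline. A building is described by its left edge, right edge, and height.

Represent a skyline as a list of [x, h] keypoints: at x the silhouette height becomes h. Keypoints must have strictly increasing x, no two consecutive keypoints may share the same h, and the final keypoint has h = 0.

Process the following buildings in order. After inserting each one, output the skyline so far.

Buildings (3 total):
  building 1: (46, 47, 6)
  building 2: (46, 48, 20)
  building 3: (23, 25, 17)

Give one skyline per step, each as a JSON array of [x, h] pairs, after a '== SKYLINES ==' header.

== SKYLINES ==
[[46,6],[47,0]]
[[46,20],[48,0]]
[[23,17],[25,0],[46,20],[48,0]]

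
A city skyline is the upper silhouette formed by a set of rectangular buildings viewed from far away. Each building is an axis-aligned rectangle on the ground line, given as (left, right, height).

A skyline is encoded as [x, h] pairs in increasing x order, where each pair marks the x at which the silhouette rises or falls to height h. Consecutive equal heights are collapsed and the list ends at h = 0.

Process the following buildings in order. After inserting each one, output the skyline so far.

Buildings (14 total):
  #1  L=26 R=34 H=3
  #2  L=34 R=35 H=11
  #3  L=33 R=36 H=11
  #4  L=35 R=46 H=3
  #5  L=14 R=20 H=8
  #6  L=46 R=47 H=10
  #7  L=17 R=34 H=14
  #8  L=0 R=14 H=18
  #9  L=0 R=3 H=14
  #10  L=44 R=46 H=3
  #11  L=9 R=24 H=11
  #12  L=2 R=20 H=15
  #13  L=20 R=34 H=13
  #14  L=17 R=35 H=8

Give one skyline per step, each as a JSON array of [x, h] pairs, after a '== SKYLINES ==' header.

== SKYLINES ==
[[26,3],[34,0]]
[[26,3],[34,11],[35,0]]
[[26,3],[33,11],[36,0]]
[[26,3],[33,11],[36,3],[46,0]]
[[14,8],[20,0],[26,3],[33,11],[36,3],[46,0]]
[[14,8],[20,0],[26,3],[33,11],[36,3],[46,10],[47,0]]
[[14,8],[17,14],[34,11],[36,3],[46,10],[47,0]]
[[0,18],[14,8],[17,14],[34,11],[36,3],[46,10],[47,0]]
[[0,18],[14,8],[17,14],[34,11],[36,3],[46,10],[47,0]]
[[0,18],[14,8],[17,14],[34,11],[36,3],[46,10],[47,0]]
[[0,18],[14,11],[17,14],[34,11],[36,3],[46,10],[47,0]]
[[0,18],[14,15],[20,14],[34,11],[36,3],[46,10],[47,0]]
[[0,18],[14,15],[20,14],[34,11],[36,3],[46,10],[47,0]]
[[0,18],[14,15],[20,14],[34,11],[36,3],[46,10],[47,0]]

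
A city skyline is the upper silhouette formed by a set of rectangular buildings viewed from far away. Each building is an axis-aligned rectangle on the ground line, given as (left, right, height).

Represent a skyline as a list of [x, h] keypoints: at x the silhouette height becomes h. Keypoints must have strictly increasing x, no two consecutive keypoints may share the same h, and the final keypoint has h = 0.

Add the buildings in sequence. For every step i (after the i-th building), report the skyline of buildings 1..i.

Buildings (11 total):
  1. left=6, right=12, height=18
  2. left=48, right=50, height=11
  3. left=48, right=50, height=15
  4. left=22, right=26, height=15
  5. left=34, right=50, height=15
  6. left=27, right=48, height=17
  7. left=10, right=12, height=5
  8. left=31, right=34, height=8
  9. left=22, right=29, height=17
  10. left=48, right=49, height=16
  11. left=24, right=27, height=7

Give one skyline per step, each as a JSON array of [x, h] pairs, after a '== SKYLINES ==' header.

== SKYLINES ==
[[6,18],[12,0]]
[[6,18],[12,0],[48,11],[50,0]]
[[6,18],[12,0],[48,15],[50,0]]
[[6,18],[12,0],[22,15],[26,0],[48,15],[50,0]]
[[6,18],[12,0],[22,15],[26,0],[34,15],[50,0]]
[[6,18],[12,0],[22,15],[26,0],[27,17],[48,15],[50,0]]
[[6,18],[12,0],[22,15],[26,0],[27,17],[48,15],[50,0]]
[[6,18],[12,0],[22,15],[26,0],[27,17],[48,15],[50,0]]
[[6,18],[12,0],[22,17],[48,15],[50,0]]
[[6,18],[12,0],[22,17],[48,16],[49,15],[50,0]]
[[6,18],[12,0],[22,17],[48,16],[49,15],[50,0]]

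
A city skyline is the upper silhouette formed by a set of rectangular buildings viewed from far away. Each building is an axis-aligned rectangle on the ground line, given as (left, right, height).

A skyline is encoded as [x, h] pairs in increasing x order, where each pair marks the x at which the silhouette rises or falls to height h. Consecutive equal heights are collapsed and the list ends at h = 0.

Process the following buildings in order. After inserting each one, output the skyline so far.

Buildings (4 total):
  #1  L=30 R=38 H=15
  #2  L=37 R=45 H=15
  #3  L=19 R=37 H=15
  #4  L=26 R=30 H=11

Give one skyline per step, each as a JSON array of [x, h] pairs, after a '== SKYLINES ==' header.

== SKYLINES ==
[[30,15],[38,0]]
[[30,15],[45,0]]
[[19,15],[45,0]]
[[19,15],[45,0]]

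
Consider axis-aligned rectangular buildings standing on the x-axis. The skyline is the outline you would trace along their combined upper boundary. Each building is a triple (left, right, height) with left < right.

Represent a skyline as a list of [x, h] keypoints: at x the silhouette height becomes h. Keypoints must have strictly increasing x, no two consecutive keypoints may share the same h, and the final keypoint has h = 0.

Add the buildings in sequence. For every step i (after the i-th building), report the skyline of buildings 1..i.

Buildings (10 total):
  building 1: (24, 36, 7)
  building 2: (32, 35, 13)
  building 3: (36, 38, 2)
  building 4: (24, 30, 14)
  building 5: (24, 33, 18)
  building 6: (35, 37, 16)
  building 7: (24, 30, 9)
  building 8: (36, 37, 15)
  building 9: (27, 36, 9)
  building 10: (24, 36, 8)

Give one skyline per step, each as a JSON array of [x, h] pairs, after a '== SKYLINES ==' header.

== SKYLINES ==
[[24,7],[36,0]]
[[24,7],[32,13],[35,7],[36,0]]
[[24,7],[32,13],[35,7],[36,2],[38,0]]
[[24,14],[30,7],[32,13],[35,7],[36,2],[38,0]]
[[24,18],[33,13],[35,7],[36,2],[38,0]]
[[24,18],[33,13],[35,16],[37,2],[38,0]]
[[24,18],[33,13],[35,16],[37,2],[38,0]]
[[24,18],[33,13],[35,16],[37,2],[38,0]]
[[24,18],[33,13],[35,16],[37,2],[38,0]]
[[24,18],[33,13],[35,16],[37,2],[38,0]]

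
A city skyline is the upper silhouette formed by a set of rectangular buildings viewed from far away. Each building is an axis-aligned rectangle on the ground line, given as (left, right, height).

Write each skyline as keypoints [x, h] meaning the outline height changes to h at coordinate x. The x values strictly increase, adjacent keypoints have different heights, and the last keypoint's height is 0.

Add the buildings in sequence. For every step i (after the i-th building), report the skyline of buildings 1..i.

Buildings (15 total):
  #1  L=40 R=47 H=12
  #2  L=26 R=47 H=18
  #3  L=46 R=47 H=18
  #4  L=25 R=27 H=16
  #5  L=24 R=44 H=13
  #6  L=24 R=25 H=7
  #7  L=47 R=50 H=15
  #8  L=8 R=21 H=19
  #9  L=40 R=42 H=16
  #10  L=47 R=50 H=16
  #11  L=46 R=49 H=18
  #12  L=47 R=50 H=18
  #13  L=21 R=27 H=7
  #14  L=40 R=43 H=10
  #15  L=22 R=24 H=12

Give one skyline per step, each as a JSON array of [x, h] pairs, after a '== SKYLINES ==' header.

== SKYLINES ==
[[40,12],[47,0]]
[[26,18],[47,0]]
[[26,18],[47,0]]
[[25,16],[26,18],[47,0]]
[[24,13],[25,16],[26,18],[47,0]]
[[24,13],[25,16],[26,18],[47,0]]
[[24,13],[25,16],[26,18],[47,15],[50,0]]
[[8,19],[21,0],[24,13],[25,16],[26,18],[47,15],[50,0]]
[[8,19],[21,0],[24,13],[25,16],[26,18],[47,15],[50,0]]
[[8,19],[21,0],[24,13],[25,16],[26,18],[47,16],[50,0]]
[[8,19],[21,0],[24,13],[25,16],[26,18],[49,16],[50,0]]
[[8,19],[21,0],[24,13],[25,16],[26,18],[50,0]]
[[8,19],[21,7],[24,13],[25,16],[26,18],[50,0]]
[[8,19],[21,7],[24,13],[25,16],[26,18],[50,0]]
[[8,19],[21,7],[22,12],[24,13],[25,16],[26,18],[50,0]]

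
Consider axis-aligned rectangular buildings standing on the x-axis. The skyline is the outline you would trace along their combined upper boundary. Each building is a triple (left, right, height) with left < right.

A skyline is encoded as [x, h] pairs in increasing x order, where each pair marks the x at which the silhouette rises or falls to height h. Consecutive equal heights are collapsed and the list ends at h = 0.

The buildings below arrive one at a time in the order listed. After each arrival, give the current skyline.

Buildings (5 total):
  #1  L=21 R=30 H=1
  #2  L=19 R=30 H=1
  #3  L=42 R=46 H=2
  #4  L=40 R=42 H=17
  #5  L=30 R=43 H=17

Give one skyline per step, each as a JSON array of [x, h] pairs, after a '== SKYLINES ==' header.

== SKYLINES ==
[[21,1],[30,0]]
[[19,1],[30,0]]
[[19,1],[30,0],[42,2],[46,0]]
[[19,1],[30,0],[40,17],[42,2],[46,0]]
[[19,1],[30,17],[43,2],[46,0]]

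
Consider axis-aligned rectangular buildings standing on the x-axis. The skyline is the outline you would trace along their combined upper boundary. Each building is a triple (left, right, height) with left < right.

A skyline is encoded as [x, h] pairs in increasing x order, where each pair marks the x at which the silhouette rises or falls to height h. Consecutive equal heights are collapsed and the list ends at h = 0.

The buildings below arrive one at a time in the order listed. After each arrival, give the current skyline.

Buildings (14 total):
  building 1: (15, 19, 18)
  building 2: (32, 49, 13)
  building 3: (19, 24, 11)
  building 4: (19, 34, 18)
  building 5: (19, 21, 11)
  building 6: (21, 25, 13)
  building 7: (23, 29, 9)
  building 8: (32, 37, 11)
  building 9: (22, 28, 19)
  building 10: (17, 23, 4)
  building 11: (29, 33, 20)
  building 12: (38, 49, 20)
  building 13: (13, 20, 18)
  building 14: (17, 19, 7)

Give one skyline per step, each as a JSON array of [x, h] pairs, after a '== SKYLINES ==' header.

== SKYLINES ==
[[15,18],[19,0]]
[[15,18],[19,0],[32,13],[49,0]]
[[15,18],[19,11],[24,0],[32,13],[49,0]]
[[15,18],[34,13],[49,0]]
[[15,18],[34,13],[49,0]]
[[15,18],[34,13],[49,0]]
[[15,18],[34,13],[49,0]]
[[15,18],[34,13],[49,0]]
[[15,18],[22,19],[28,18],[34,13],[49,0]]
[[15,18],[22,19],[28,18],[34,13],[49,0]]
[[15,18],[22,19],[28,18],[29,20],[33,18],[34,13],[49,0]]
[[15,18],[22,19],[28,18],[29,20],[33,18],[34,13],[38,20],[49,0]]
[[13,18],[22,19],[28,18],[29,20],[33,18],[34,13],[38,20],[49,0]]
[[13,18],[22,19],[28,18],[29,20],[33,18],[34,13],[38,20],[49,0]]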